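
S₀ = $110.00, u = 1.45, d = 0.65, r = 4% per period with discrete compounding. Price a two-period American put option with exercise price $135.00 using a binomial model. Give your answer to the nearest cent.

$38.53

Risk-neutral probability p = (1 + 0.04 − 0.65)/(1.45 − 0.65) = 0.3900/0.8000 = 0.4875
Terminal stock prices: S_uu = 231.3, S_ud = 103.7, S_dd = 46.48
Terminal payoffs (K − S): max(-96.28, 0) = 0, max(31.33, 0) = 31.33, max(88.53, 0) = 88.53
Node u (S = 159.5): continuation = 1/1.04·[0.4875·0.0000 + 0.5125·31.3250] = 15.4366; exercise value = 0.0000 ≤ continuation, so V_u = 15.4366
Node d (S = 71.5): continuation = 1/1.04·[0.4875·31.3250 + 0.5125·88.5250] = 58.3077; exercise value = 63.5000 > continuation, so V_d = 63.5000 (exercise)
Node 0 (S = 110): continuation = 1/1.04·[0.4875·15.4366 + 0.5125·63.5000] = 38.5280; exercise value = 25.0000 ≤ continuation, so V_0 = 38.5280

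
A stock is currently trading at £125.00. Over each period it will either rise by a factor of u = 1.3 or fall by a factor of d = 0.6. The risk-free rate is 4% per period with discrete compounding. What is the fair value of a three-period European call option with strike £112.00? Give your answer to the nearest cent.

£41.68

Risk-neutral probability p = (1 + 0.04 − 0.6)/(1.3 − 0.6) = 0.4400/0.7000 = 0.6286
Terminal stock prices: S_uuu = 274.6, S_uud = 126.8, S_udd = 58.5, S_ddd = 27
Terminal payoffs (S − K): max(162.6, 0) = 162.6, max(14.75, 0) = 14.75, max(-53.5, 0) = 0, max(-85, 0) = 0
Node uu (S = 211.3): V_uu = 1/1.04·[0.6286·162.6250 + 0.3714·14.7500] = 103.5577
Node ud (S = 97.5): V_ud = 1/1.04·[0.6286·14.7500 + 0.3714·0.0000] = 8.9148
Node dd (S = 45): V_dd = 1/1.04·[0.6286·0.0000 + 0.3714·0.0000] = 0.0000
Node u (S = 162.5): V_u = 1/1.04·[0.6286·103.5577 + 0.3714·8.9148] = 65.7737
Node d (S = 75): V_d = 1/1.04·[0.6286·8.9148 + 0.3714·0.0000] = 5.3881
Node 0 (S = 125): V_0 = 1/1.04·[0.6286·65.7737 + 0.3714·5.3881] = 41.6776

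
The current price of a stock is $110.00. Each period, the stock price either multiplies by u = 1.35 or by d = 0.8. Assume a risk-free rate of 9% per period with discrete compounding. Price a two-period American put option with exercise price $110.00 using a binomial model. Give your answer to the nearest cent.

$9.54

Risk-neutral probability p = (1 + 0.09 − 0.8)/(1.35 − 0.8) = 0.2900/0.5500 = 0.5273
Terminal stock prices: S_uu = 200.5, S_ud = 118.8, S_dd = 70.4
Terminal payoffs (K − S): max(-90.48, 0) = 0, max(-8.8, 0) = 0, max(39.6, 0) = 39.6
Node u (S = 148.5): continuation = 1/1.09·[0.5273·0.0000 + 0.4727·0.0000] = 0.0000; exercise value = 0.0000 ≤ continuation, so V_u = 0.0000
Node d (S = 88): continuation = 1/1.09·[0.5273·0.0000 + 0.4727·39.6000] = 17.1743; exercise value = 22.0000 > continuation, so V_d = 22.0000 (exercise)
Node 0 (S = 110): continuation = 1/1.09·[0.5273·0.0000 + 0.4727·22.0000] = 9.5413; exercise value = 0.0000 ≤ continuation, so V_0 = 9.5413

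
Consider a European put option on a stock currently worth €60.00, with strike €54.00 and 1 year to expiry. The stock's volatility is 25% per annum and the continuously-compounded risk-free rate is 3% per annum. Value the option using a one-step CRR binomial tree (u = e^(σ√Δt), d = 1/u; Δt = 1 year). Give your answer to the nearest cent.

€3.54

CRR parameters: u = e^(σ√Δt) = e^(0.25·√1) = 1.2840, d = 1/u = 0.7788
Per-period rate: rΔt = 0.03·1 = 0.03, so R = e^0.03 = 1.0305
Risk-neutral probability p = (e^0.03 − 0.7788)/(1.2840 − 0.7788) = 0.2517/0.5052 = 0.4981
Terminal stock prices: S_u = 77.04, S_d = 46.73
Terminal payoffs (K − S): max(-23.04, 0) = 0, max(7.272, 0) = 7.272
Node 0 (S = 60): V_0 = e^(−0.03)·[0.4981·0.0000 + 0.5019·7.2720] = 3.5419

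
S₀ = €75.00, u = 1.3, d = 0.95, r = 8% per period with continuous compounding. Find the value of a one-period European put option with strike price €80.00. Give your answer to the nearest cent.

Risk-neutral probability p = (e^0.08 − 0.95)/(1.3 − 0.95) = 0.1333/0.3500 = 0.3808
Terminal stock prices: S_u = 97.5, S_d = 71.25
Terminal payoffs (K − S): max(-17.5, 0) = 0, max(8.75, 0) = 8.75
Node 0 (S = 75): V_0 = e^(−0.08)·[0.3808·0.0000 + 0.6192·8.7500] = 5.0013

€5.00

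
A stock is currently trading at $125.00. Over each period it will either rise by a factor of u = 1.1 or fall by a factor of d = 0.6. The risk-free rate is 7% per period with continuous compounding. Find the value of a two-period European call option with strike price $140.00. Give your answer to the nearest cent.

Risk-neutral probability p = (e^0.07 − 0.6)/(1.1 − 0.6) = 0.4725/0.5000 = 0.9450
Terminal stock prices: S_uu = 151.3, S_ud = 82.5, S_dd = 45
Terminal payoffs (S − K): max(11.25, 0) = 11.25, max(-57.5, 0) = 0, max(-95, 0) = 0
Node u (S = 137.5): V_u = e^(−0.07)·[0.9450·11.2500 + 0.0550·0.0000] = 9.9127
Node d (S = 75): V_d = e^(−0.07)·[0.9450·0.0000 + 0.0550·0.0000] = 0.0000
Node 0 (S = 125): V_0 = e^(−0.07)·[0.9450·9.9127 + 0.0550·0.0000] = 8.7343

$8.73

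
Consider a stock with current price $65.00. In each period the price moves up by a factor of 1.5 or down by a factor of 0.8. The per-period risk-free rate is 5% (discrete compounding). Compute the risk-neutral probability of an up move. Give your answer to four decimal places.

p = 0.3571

Risk-neutral probability p = (1 + 0.05 − 0.8)/(1.5 − 0.8) = 0.2500/0.7000 = 0.3571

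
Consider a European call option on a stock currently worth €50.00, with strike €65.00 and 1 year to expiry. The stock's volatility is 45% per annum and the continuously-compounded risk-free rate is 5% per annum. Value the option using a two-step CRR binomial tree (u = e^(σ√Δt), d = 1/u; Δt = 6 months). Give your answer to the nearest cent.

CRR parameters: u = e^(σ√Δt) = e^(0.45·√0.5) = 1.3746, d = 1/u = 0.7275
Per-period rate: rΔt = 0.05·0.5 = 0.025, so R = e^0.025 = 1.0253
Risk-neutral probability p = (e^0.025 − 0.7275)/(1.3746 − 0.7275) = 0.2979/0.6472 = 0.4602
Terminal stock prices: S_uu = 94.48, S_ud = 50, S_dd = 26.46
Terminal payoffs (S − K): max(29.48, 0) = 29.48, max(-15, 0) = 0, max(-38.54, 0) = 0
Node u (S = 68.73): V_u = e^(−0.025)·[0.4602·29.4829 + 0.5398·0.0000] = 13.2339
Node d (S = 36.37): V_d = e^(−0.025)·[0.4602·0.0000 + 0.5398·0.0000] = 0.0000
Node 0 (S = 50): V_0 = e^(−0.025)·[0.4602·13.2339 + 0.5398·0.0000] = 5.9403

€5.94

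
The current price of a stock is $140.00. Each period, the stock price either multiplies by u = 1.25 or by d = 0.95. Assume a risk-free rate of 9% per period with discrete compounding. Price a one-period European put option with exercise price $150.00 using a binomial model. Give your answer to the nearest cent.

Risk-neutral probability p = (1 + 0.09 − 0.95)/(1.25 − 0.95) = 0.1400/0.3000 = 0.4667
Terminal stock prices: S_u = 175, S_d = 133
Terminal payoffs (K − S): max(-25, 0) = 0, max(17, 0) = 17
Node 0 (S = 140): V_0 = 1/1.09·[0.4667·0.0000 + 0.5333·17.0000] = 8.3180

$8.32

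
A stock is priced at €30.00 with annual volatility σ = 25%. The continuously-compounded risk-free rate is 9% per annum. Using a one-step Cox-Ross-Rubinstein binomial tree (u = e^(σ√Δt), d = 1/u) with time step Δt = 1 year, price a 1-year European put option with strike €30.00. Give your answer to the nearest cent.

CRR parameters: u = e^(σ√Δt) = e^(0.25·√1) = 1.2840, d = 1/u = 0.7788
Per-period rate: rΔt = 0.09·1 = 0.09, so R = e^0.09 = 1.0942
Risk-neutral probability p = (e^0.09 − 0.7788)/(1.2840 − 0.7788) = 0.3154/0.5052 = 0.6242
Terminal stock prices: S_u = 38.52, S_d = 23.36
Terminal payoffs (K − S): max(-8.521, 0) = 0, max(6.636, 0) = 6.636
Node 0 (S = 30): V_0 = e^(−0.09)·[0.6242·0.0000 + 0.3758·6.6360] = 2.2790

€2.28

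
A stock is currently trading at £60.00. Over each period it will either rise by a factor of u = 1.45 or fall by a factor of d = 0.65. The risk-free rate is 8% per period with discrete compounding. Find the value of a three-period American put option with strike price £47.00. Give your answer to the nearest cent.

£5.84

Risk-neutral probability p = (1 + 0.08 − 0.65)/(1.45 − 0.65) = 0.4300/0.8000 = 0.5375
Terminal stock prices: S_uuu = 182.9, S_uud = 82, S_udd = 36.76, S_ddd = 16.48
Terminal payoffs (K − S): max(-135.9, 0) = 0, max(-35, 0) = 0, max(10.24, 0) = 10.24, max(30.52, 0) = 30.52
Node uu (S = 126.2): continuation = 1/1.08·[0.5375·0.0000 + 0.4625·0.0000] = 0.0000; exercise value = 0.0000 ≤ continuation, so V_uu = 0.0000
Node ud (S = 56.55): continuation = 1/1.08·[0.5375·0.0000 + 0.4625·10.2425] = 4.3863; exercise value = 0.0000 ≤ continuation, so V_ud = 4.3863
Node dd (S = 25.35): continuation = 1/1.08·[0.5375·10.2425 + 0.4625·30.5225] = 18.1685; exercise value = 21.6500 > continuation, so V_dd = 21.6500 (exercise)
Node u (S = 87): continuation = 1/1.08·[0.5375·0.0000 + 0.4625·4.3863] = 1.8784; exercise value = 0.0000 ≤ continuation, so V_u = 1.8784
Node d (S = 39): continuation = 1/1.08·[0.5375·4.3863 + 0.4625·21.6500] = 11.4544; exercise value = 8.0000 ≤ continuation, so V_d = 11.4544
Node 0 (S = 60): continuation = 1/1.08·[0.5375·1.8784 + 0.4625·11.4544] = 5.8401; exercise value = 0.0000 ≤ continuation, so V_0 = 5.8401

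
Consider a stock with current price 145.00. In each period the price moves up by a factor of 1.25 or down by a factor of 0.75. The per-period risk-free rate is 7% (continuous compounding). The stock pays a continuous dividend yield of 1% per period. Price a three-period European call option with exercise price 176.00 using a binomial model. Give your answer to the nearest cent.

21.08

Per-period risk-free factor R = e^0.07 = 1.0725; dividend-adjusted growth = e^(0.07−0.01) = 1.0618.
Risk-neutral probability p = (1.0618 − 0.75)/(1.25 − 0.75) = 0.3118/0.5000 = 0.6237
Terminal stock prices: S_uuu = 283.2, S_uud = 169.9, S_udd = 102, S_ddd = 61.17
Terminal payoffs (S − K): max(107.2, 0) = 107.2, max(-6.078, 0) = 0, max(-74.05, 0) = 0, max(-114.8, 0) = 0
Node uu (S = 226.6): V_uu = e^(−0.07)·[0.6237·107.2031 + 0.3763·0.0000] = 62.3396
Node ud (S = 135.9): V_ud = e^(−0.07)·[0.6237·0.0000 + 0.3763·0.0000] = 0.0000
Node dd (S = 81.56): V_dd = e^(−0.07)·[0.6237·0.0000 + 0.3763·0.0000] = 0.0000
Node u (S = 181.2): V_u = e^(−0.07)·[0.6237·62.3396 + 0.3763·0.0000] = 36.2510
Node d (S = 108.8): V_d = e^(−0.07)·[0.6237·0.0000 + 0.3763·0.0000] = 0.0000
Node 0 (S = 145): V_0 = e^(−0.07)·[0.6237·36.2510 + 0.3763·0.0000] = 21.0803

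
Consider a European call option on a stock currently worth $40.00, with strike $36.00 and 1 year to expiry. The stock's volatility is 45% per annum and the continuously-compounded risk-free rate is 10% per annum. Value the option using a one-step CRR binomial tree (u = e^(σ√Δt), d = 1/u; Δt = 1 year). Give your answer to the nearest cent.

CRR parameters: u = e^(σ√Δt) = e^(0.45·√1) = 1.5683, d = 1/u = 0.6376
Per-period rate: rΔt = 0.1·1 = 0.1, so R = e^0.1 = 1.1052
Risk-neutral probability p = (e^0.1 − 0.6376)/(1.5683 − 0.6376) = 0.4675/0.9307 = 0.5024
Terminal stock prices: S_u = 62.73, S_d = 25.51
Terminal payoffs (S − K): max(26.73, 0) = 26.73, max(-10.49, 0) = 0
Node 0 (S = 40): V_0 = e^(−0.1)·[0.5024·26.7325 + 0.4976·0.0000] = 12.1515

$12.15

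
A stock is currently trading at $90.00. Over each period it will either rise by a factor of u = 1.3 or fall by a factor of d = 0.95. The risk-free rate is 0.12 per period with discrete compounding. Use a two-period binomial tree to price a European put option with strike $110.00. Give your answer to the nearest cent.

Risk-neutral probability p = (1 + 0.12 − 0.95)/(1.3 − 0.95) = 0.1700/0.3500 = 0.4857
Terminal stock prices: S_uu = 152.1, S_ud = 111.1, S_dd = 81.22
Terminal payoffs (K − S): max(-42.1, 0) = 0, max(-1.15, 0) = 0, max(28.78, 0) = 28.78
Node u (S = 117): V_u = 1/1.12·[0.4857·0.0000 + 0.5143·0.0000] = 0.0000
Node d (S = 85.5): V_d = 1/1.12·[0.4857·0.0000 + 0.5143·28.7750] = 13.2130
Node 0 (S = 90): V_0 = 1/1.12·[0.4857·0.0000 + 0.5143·13.2130] = 6.0672

$6.07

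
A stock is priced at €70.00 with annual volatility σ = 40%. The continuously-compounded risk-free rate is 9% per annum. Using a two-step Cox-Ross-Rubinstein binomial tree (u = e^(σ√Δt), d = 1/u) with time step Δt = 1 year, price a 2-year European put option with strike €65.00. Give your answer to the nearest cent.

CRR parameters: u = e^(σ√Δt) = e^(0.4·√1) = 1.4918, d = 1/u = 0.6703
Per-period rate: rΔt = 0.09·1 = 0.09, so R = e^0.09 = 1.0942
Risk-neutral probability p = (e^0.09 − 0.6703)/(1.4918 − 0.6703) = 0.4239/0.8215 = 0.5159
Terminal stock prices: S_uu = 155.8, S_ud = 70, S_dd = 31.45
Terminal payoffs (K − S): max(-90.79, 0) = 0, max(-5, 0) = 0, max(33.55, 0) = 33.55
Node u (S = 104.4): V_u = e^(−0.09)·[0.5159·0.0000 + 0.4841·0.0000] = 0.0000
Node d (S = 46.92): V_d = e^(−0.09)·[0.5159·0.0000 + 0.4841·33.5470] = 14.8408
Node 0 (S = 70): V_0 = e^(−0.09)·[0.5159·0.0000 + 0.4841·14.8408] = 6.5654

€6.57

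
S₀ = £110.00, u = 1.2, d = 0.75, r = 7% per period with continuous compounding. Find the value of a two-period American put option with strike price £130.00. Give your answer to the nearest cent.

£20.00

Risk-neutral probability p = (e^0.07 − 0.75)/(1.2 − 0.75) = 0.3225/0.4500 = 0.7167
Terminal stock prices: S_uu = 158.4, S_ud = 99, S_dd = 61.88
Terminal payoffs (K − S): max(-28.4, 0) = 0, max(31, 0) = 31, max(68.12, 0) = 68.12
Node u (S = 132): continuation = e^(−0.07)·[0.7167·0.0000 + 0.2833·31.0000] = 8.1890; exercise value = 0.0000 ≤ continuation, so V_u = 8.1890
Node d (S = 82.5): continuation = e^(−0.07)·[0.7167·31.0000 + 0.2833·68.1250] = 38.7112; exercise value = 47.5000 > continuation, so V_d = 47.5000 (exercise)
Node 0 (S = 110): continuation = e^(−0.07)·[0.7167·8.1890 + 0.2833·47.5000] = 18.0198; exercise value = 20.0000 > continuation, so V_0 = 20.0000 (exercise)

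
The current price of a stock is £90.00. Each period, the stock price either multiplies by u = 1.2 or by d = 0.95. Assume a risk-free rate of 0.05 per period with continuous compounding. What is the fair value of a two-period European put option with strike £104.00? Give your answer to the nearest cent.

£7.90

Risk-neutral probability p = (e^0.05 − 0.95)/(1.2 − 0.95) = 0.1013/0.2500 = 0.4051
Terminal stock prices: S_uu = 129.6, S_ud = 102.6, S_dd = 81.22
Terminal payoffs (K − S): max(-25.6, 0) = 0, max(1.4, 0) = 1.4, max(22.78, 0) = 22.78
Node u (S = 108): V_u = e^(−0.05)·[0.4051·0.0000 + 0.5949·1.4000] = 0.7923
Node d (S = 85.5): V_d = e^(−0.05)·[0.4051·1.4000 + 0.5949·22.7750] = 13.4279
Node 0 (S = 90): V_0 = e^(−0.05)·[0.4051·0.7923 + 0.5949·13.4279] = 7.9041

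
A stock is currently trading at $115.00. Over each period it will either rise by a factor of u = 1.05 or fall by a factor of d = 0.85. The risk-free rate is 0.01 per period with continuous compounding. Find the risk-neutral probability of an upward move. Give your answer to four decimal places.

p = 0.8003

Risk-neutral probability p = (e^0.01 − 0.85)/(1.05 − 0.85) = 0.1601/0.2000 = 0.8003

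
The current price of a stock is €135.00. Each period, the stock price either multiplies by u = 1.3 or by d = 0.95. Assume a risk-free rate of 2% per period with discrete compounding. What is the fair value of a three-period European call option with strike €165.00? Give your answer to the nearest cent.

Risk-neutral probability p = (1 + 0.02 − 0.95)/(1.3 − 0.95) = 0.0700/0.3500 = 0.2000
Terminal stock prices: S_uuu = 296.6, S_uud = 216.7, S_udd = 158.4, S_ddd = 115.7
Terminal payoffs (S − K): max(131.6, 0) = 131.6, max(51.74, 0) = 51.74, max(-6.611, 0) = 0, max(-49.25, 0) = 0
Node uu (S = 228.2): V_uu = 1/1.02·[0.2000·131.5950 + 0.8000·51.7425] = 66.3853
Node ud (S = 166.7): V_ud = 1/1.02·[0.2000·51.7425 + 0.8000·0.0000] = 10.1456
Node dd (S = 121.8): V_dd = 1/1.02·[0.2000·0.0000 + 0.8000·0.0000] = 0.0000
Node u (S = 175.5): V_u = 1/1.02·[0.2000·66.3853 + 0.8000·10.1456] = 20.9740
Node d (S = 128.2): V_d = 1/1.02·[0.2000·10.1456 + 0.8000·0.0000] = 1.9893
Node 0 (S = 135): V_0 = 1/1.02·[0.2000·20.9740 + 0.8000·1.9893] = 5.6728

€5.67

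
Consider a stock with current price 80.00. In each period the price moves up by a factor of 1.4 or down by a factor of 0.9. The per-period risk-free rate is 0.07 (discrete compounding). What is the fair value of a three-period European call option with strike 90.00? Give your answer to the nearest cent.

13.97

Risk-neutral probability p = (1 + 0.07 − 0.9)/(1.4 − 0.9) = 0.1700/0.5000 = 0.3400
Terminal stock prices: S_uuu = 219.5, S_uud = 141.1, S_udd = 90.72, S_ddd = 58.32
Terminal payoffs (S − K): max(129.5, 0) = 129.5, max(51.12, 0) = 51.12, max(0.72, 0) = 0.72, max(-31.68, 0) = 0
Node uu (S = 156.8): V_uu = 1/1.07·[0.3400·129.5200 + 0.6600·51.1200] = 72.6879
Node ud (S = 100.8): V_ud = 1/1.07·[0.3400·51.1200 + 0.6600·0.7200] = 16.6879
Node dd (S = 64.8): V_dd = 1/1.07·[0.3400·0.7200 + 0.6600·0.0000] = 0.2288
Node u (S = 112): V_u = 1/1.07·[0.3400·72.6879 + 0.6600·16.6879] = 33.3905
Node d (S = 72): V_d = 1/1.07·[0.3400·16.6879 + 0.6600·0.2288] = 5.4438
Node 0 (S = 80): V_0 = 1/1.07·[0.3400·33.3905 + 0.6600·5.4438] = 13.9679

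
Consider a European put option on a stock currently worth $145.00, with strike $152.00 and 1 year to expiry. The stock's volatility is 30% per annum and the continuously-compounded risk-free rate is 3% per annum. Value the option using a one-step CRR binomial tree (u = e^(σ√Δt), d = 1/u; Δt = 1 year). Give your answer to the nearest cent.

CRR parameters: u = e^(σ√Δt) = e^(0.3·√1) = 1.3499, d = 1/u = 0.7408
Per-period rate: rΔt = 0.03·1 = 0.03, so R = e^0.03 = 1.0305
Risk-neutral probability p = (e^0.03 − 0.7408)/(1.3499 − 0.7408) = 0.2896/0.6090 = 0.4756
Terminal stock prices: S_u = 195.7, S_d = 107.4
Terminal payoffs (K − S): max(-43.73, 0) = 0, max(44.58, 0) = 44.58
Node 0 (S = 145): V_0 = e^(−0.03)·[0.4756·0.0000 + 0.5244·44.5814] = 22.6892

$22.69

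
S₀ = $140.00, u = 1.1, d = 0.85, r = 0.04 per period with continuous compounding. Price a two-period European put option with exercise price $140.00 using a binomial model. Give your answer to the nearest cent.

Risk-neutral probability p = (e^0.04 − 0.85)/(1.1 − 0.85) = 0.1908/0.2500 = 0.7632
Terminal stock prices: S_uu = 169.4, S_ud = 130.9, S_dd = 101.1
Terminal payoffs (K − S): max(-29.4, 0) = 0, max(9.1, 0) = 9.1, max(38.85, 0) = 38.85
Node u (S = 154): V_u = e^(−0.04)·[0.7632·0.0000 + 0.2368·9.1000] = 2.0700
Node d (S = 119): V_d = e^(−0.04)·[0.7632·9.1000 + 0.2368·38.8500] = 15.5105
Node 0 (S = 140): V_0 = e^(−0.04)·[0.7632·2.0700 + 0.2368·15.5105] = 5.0462

$5.05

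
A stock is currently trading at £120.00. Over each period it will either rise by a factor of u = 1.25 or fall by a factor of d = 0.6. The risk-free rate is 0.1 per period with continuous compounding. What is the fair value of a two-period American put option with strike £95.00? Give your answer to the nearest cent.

£5.35

Risk-neutral probability p = (e^0.1 − 0.6)/(1.25 − 0.6) = 0.5052/0.6500 = 0.7772
Terminal stock prices: S_uu = 187.5, S_ud = 90, S_dd = 43.2
Terminal payoffs (K − S): max(-92.5, 0) = 0, max(5, 0) = 5, max(51.8, 0) = 51.8
Node u (S = 150): continuation = e^(−0.1)·[0.7772·0.0000 + 0.2228·5.0000] = 1.0081; exercise value = 0.0000 ≤ continuation, so V_u = 1.0081
Node d (S = 72): continuation = e^(−0.1)·[0.7772·5.0000 + 0.2228·51.8000] = 13.9596; exercise value = 23.0000 > continuation, so V_d = 23.0000 (exercise)
Node 0 (S = 120): continuation = e^(−0.1)·[0.7772·1.0081 + 0.2228·23.0000] = 5.3459; exercise value = 0.0000 ≤ continuation, so V_0 = 5.3459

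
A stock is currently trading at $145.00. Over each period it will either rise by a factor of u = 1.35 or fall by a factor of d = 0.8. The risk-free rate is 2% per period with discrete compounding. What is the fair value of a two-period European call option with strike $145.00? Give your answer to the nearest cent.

$23.69

Risk-neutral probability p = (1 + 0.02 − 0.8)/(1.35 − 0.8) = 0.2200/0.5500 = 0.4000
Terminal stock prices: S_uu = 264.3, S_ud = 156.6, S_dd = 92.8
Terminal payoffs (S − K): max(119.3, 0) = 119.3, max(11.6, 0) = 11.6, max(-52.2, 0) = 0
Node u (S = 195.8): V_u = 1/1.02·[0.4000·119.2625 + 0.6000·11.6000] = 53.5931
Node d (S = 116): V_d = 1/1.02·[0.4000·11.6000 + 0.6000·0.0000] = 4.5490
Node 0 (S = 145): V_0 = 1/1.02·[0.4000·53.5931 + 0.6000·4.5490] = 23.6928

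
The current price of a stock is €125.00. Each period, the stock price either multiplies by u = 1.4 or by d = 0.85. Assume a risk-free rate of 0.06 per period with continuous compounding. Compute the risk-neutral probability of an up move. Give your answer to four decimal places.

p = 0.3852

Risk-neutral probability p = (e^0.06 − 0.85)/(1.4 − 0.85) = 0.2118/0.5500 = 0.3852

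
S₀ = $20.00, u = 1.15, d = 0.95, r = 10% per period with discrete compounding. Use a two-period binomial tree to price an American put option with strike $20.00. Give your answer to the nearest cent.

Risk-neutral probability p = (1 + 0.1 − 0.95)/(1.15 − 0.95) = 0.1500/0.2000 = 0.7500
Terminal stock prices: S_uu = 26.45, S_ud = 21.85, S_dd = 18.05
Terminal payoffs (K − S): max(-6.45, 0) = 0, max(-1.85, 0) = 0, max(1.95, 0) = 1.95
Node u (S = 23): continuation = 1/1.1·[0.7500·0.0000 + 0.2500·0.0000] = 0.0000; exercise value = 0.0000 ≤ continuation, so V_u = 0.0000
Node d (S = 19): continuation = 1/1.1·[0.7500·0.0000 + 0.2500·1.9500] = 0.4432; exercise value = 1.0000 > continuation, so V_d = 1.0000 (exercise)
Node 0 (S = 20): continuation = 1/1.1·[0.7500·0.0000 + 0.2500·1.0000] = 0.2273; exercise value = 0.0000 ≤ continuation, so V_0 = 0.2273

$0.23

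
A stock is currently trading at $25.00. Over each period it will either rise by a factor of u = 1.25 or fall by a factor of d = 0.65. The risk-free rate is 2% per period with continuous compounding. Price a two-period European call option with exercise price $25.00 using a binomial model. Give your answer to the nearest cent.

Risk-neutral probability p = (e^0.02 − 0.65)/(1.25 − 0.65) = 0.3702/0.6000 = 0.6170
Terminal stock prices: S_uu = 39.06, S_ud = 20.31, S_dd = 10.56
Terminal payoffs (S − K): max(14.06, 0) = 14.06, max(-4.688, 0) = 0, max(-14.44, 0) = 0
Node u (S = 31.25): V_u = e^(−0.02)·[0.6170·14.0625 + 0.3830·0.0000] = 8.5048
Node d (S = 16.25): V_d = e^(−0.02)·[0.6170·0.0000 + 0.3830·0.0000] = 0.0000
Node 0 (S = 25): V_0 = e^(−0.02)·[0.6170·8.5048 + 0.3830·0.0000] = 5.1436

$5.14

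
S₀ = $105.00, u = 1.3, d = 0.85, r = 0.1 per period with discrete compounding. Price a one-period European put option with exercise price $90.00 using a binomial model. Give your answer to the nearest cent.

$0.30

Risk-neutral probability p = (1 + 0.1 − 0.85)/(1.3 − 0.85) = 0.2500/0.4500 = 0.5556
Terminal stock prices: S_u = 136.5, S_d = 89.25
Terminal payoffs (K − S): max(-46.5, 0) = 0, max(0.75, 0) = 0.75
Node 0 (S = 105): V_0 = 1/1.1·[0.5556·0.0000 + 0.4444·0.7500] = 0.3030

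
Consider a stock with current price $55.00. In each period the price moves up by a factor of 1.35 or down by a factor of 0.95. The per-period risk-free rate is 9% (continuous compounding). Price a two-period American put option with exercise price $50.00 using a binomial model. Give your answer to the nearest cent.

Risk-neutral probability p = (e^0.09 − 0.95)/(1.35 − 0.95) = 0.1442/0.4000 = 0.3604
Terminal stock prices: S_uu = 100.2, S_ud = 70.54, S_dd = 49.64
Terminal payoffs (K − S): max(-50.24, 0) = 0, max(-20.54, 0) = 0, max(0.3625, 0) = 0.3625
Node u (S = 74.25): continuation = e^(−0.09)·[0.3604·0.0000 + 0.6396·0.0000] = 0.0000; exercise value = 0.0000 ≤ continuation, so V_u = 0.0000
Node d (S = 52.25): continuation = e^(−0.09)·[0.3604·0.0000 + 0.6396·0.3625] = 0.2119; exercise value = 0.0000 ≤ continuation, so V_d = 0.2119
Node 0 (S = 55): continuation = e^(−0.09)·[0.3604·0.0000 + 0.6396·0.2119] = 0.1239; exercise value = 0.0000 ≤ continuation, so V_0 = 0.1239

$0.12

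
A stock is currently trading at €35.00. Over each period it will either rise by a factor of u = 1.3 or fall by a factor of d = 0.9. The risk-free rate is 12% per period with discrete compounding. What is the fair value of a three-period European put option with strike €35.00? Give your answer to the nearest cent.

€0.62

Risk-neutral probability p = (1 + 0.12 − 0.9)/(1.3 − 0.9) = 0.2200/0.4000 = 0.5500
Terminal stock prices: S_uuu = 76.89, S_uud = 53.24, S_udd = 36.86, S_ddd = 25.52
Terminal payoffs (K − S): max(-41.89, 0) = 0, max(-18.24, 0) = 0, max(-1.855, 0) = 0, max(9.485, 0) = 9.485
Node uu (S = 59.15): V_uu = 1/1.12·[0.5500·0.0000 + 0.4500·0.0000] = 0.0000
Node ud (S = 40.95): V_ud = 1/1.12·[0.5500·0.0000 + 0.4500·0.0000] = 0.0000
Node dd (S = 28.35): V_dd = 1/1.12·[0.5500·0.0000 + 0.4500·9.4850] = 3.8109
Node u (S = 45.5): V_u = 1/1.12·[0.5500·0.0000 + 0.4500·0.0000] = 0.0000
Node d (S = 31.5): V_d = 1/1.12·[0.5500·0.0000 + 0.4500·3.8109] = 1.5312
Node 0 (S = 35): V_0 = 1/1.12·[0.5500·0.0000 + 0.4500·1.5312] = 0.6152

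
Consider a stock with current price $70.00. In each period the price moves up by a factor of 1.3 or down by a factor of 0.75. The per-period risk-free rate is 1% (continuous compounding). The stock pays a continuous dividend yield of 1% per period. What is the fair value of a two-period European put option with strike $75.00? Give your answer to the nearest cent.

Per-period risk-free factor R = e^0.01 = 1.0101; dividend-adjusted growth = e^(0.01−0.01) = 1.0000.
Risk-neutral probability p = (1.0000 − 0.75)/(1.3 − 0.75) = 0.2500/0.5500 = 0.4545
Terminal stock prices: S_uu = 118.3, S_ud = 68.25, S_dd = 39.38
Terminal payoffs (K − S): max(-43.3, 0) = 0, max(6.75, 0) = 6.75, max(35.62, 0) = 35.62
Node u (S = 91): V_u = e^(−0.01)·[0.4545·0.0000 + 0.5455·6.7500] = 3.6452
Node d (S = 52.5): V_d = e^(−0.01)·[0.4545·6.7500 + 0.5455·35.6250] = 22.2761
Node 0 (S = 70): V_0 = e^(−0.01)·[0.4545·3.6452 + 0.5455·22.2761] = 13.6701

$13.67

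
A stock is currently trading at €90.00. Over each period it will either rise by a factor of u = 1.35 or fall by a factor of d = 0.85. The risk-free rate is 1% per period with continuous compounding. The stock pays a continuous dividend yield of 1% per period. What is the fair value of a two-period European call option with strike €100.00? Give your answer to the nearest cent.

€7.00

Per-period risk-free factor R = e^0.01 = 1.0101; dividend-adjusted growth = e^(0.01−0.01) = 1.0000.
Risk-neutral probability p = (1.0000 − 0.85)/(1.35 − 0.85) = 0.1500/0.5000 = 0.3000
Terminal stock prices: S_uu = 164, S_ud = 103.3, S_dd = 65.02
Terminal payoffs (S − K): max(64.03, 0) = 64.03, max(3.275, 0) = 3.275, max(-34.98, 0) = 0
Node u (S = 121.5): V_u = e^(−0.01)·[0.3000·64.0250 + 0.7000·3.2750] = 21.2861
Node d (S = 76.5): V_d = e^(−0.01)·[0.3000·3.2750 + 0.7000·0.0000] = 0.9727
Node 0 (S = 90): V_0 = e^(−0.01)·[0.3000·21.2861 + 0.7000·0.9727] = 6.9964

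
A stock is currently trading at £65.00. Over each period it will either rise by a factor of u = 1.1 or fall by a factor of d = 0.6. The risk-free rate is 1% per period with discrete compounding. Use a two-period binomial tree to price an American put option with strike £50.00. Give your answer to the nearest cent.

Risk-neutral probability p = (1 + 0.01 − 0.6)/(1.1 − 0.6) = 0.4100/0.5000 = 0.8200
Terminal stock prices: S_uu = 78.65, S_ud = 42.9, S_dd = 23.4
Terminal payoffs (K − S): max(-28.65, 0) = 0, max(7.1, 0) = 7.1, max(26.6, 0) = 26.6
Node u (S = 71.5): continuation = 1/1.01·[0.8200·0.0000 + 0.1800·7.1000] = 1.2653; exercise value = 0.0000 ≤ continuation, so V_u = 1.2653
Node d (S = 39): continuation = 1/1.01·[0.8200·7.1000 + 0.1800·26.6000] = 10.5050; exercise value = 11.0000 > continuation, so V_d = 11.0000 (exercise)
Node 0 (S = 65): continuation = 1/1.01·[0.8200·1.2653 + 0.1800·11.0000] = 2.9877; exercise value = 0.0000 ≤ continuation, so V_0 = 2.9877

£2.99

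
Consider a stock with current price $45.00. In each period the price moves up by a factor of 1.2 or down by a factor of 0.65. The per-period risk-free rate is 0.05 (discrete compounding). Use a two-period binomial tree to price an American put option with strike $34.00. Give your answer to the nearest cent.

Risk-neutral probability p = (1 + 0.05 − 0.65)/(1.2 − 0.65) = 0.4000/0.5500 = 0.7273
Terminal stock prices: S_uu = 64.8, S_ud = 35.1, S_dd = 19.01
Terminal payoffs (K − S): max(-30.8, 0) = 0, max(-1.1, 0) = 0, max(14.99, 0) = 14.99
Node u (S = 54): continuation = 1/1.05·[0.7273·0.0000 + 0.2727·0.0000] = 0.0000; exercise value = 0.0000 ≤ continuation, so V_u = 0.0000
Node d (S = 29.25): continuation = 1/1.05·[0.7273·0.0000 + 0.2727·14.9875] = 3.8929; exercise value = 4.7500 > continuation, so V_d = 4.7500 (exercise)
Node 0 (S = 45): continuation = 1/1.05·[0.7273·0.0000 + 0.2727·4.7500] = 1.2338; exercise value = 0.0000 ≤ continuation, so V_0 = 1.2338

$1.23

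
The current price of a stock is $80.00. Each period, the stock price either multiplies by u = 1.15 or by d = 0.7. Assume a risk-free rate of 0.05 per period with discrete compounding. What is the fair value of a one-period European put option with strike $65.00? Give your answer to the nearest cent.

$1.90

Risk-neutral probability p = (1 + 0.05 − 0.7)/(1.15 − 0.7) = 0.3500/0.4500 = 0.7778
Terminal stock prices: S_u = 92, S_d = 56
Terminal payoffs (K − S): max(-27, 0) = 0, max(9, 0) = 9
Node 0 (S = 80): V_0 = 1/1.05·[0.7778·0.0000 + 0.2222·9.0000] = 1.9048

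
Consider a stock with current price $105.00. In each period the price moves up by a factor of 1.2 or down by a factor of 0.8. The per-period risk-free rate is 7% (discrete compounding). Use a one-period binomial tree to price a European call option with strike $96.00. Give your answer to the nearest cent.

$18.93

Risk-neutral probability p = (1 + 0.07 − 0.8)/(1.2 − 0.8) = 0.2700/0.4000 = 0.6750
Terminal stock prices: S_u = 126, S_d = 84
Terminal payoffs (S − K): max(30, 0) = 30, max(-12, 0) = 0
Node 0 (S = 105): V_0 = 1/1.07·[0.6750·30.0000 + 0.3250·0.0000] = 18.9252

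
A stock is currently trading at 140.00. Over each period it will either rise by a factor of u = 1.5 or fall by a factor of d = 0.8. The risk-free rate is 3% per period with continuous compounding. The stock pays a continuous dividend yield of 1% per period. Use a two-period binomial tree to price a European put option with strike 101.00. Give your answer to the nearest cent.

Per-period risk-free factor R = e^0.03 = 1.0305; dividend-adjusted growth = e^(0.03−0.01) = 1.0202.
Risk-neutral probability p = (1.0202 − 0.8)/(1.5 − 0.8) = 0.2202/0.7000 = 0.3146
Terminal stock prices: S_uu = 315, S_ud = 168, S_dd = 89.6
Terminal payoffs (K − S): max(-214, 0) = 0, max(-67, 0) = 0, max(11.4, 0) = 11.4
Node u (S = 210): V_u = e^(−0.03)·[0.3146·0.0000 + 0.6854·0.0000] = 0.0000
Node d (S = 112): V_d = e^(−0.03)·[0.3146·0.0000 + 0.6854·11.4000] = 7.5829
Node 0 (S = 140): V_0 = e^(−0.03)·[0.3146·0.0000 + 0.6854·7.5829] = 5.0439

5.04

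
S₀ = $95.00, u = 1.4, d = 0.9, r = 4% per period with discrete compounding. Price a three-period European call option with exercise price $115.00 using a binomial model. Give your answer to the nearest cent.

Risk-neutral probability p = (1 + 0.04 − 0.9)/(1.4 − 0.9) = 0.1400/0.5000 = 0.2800
Terminal stock prices: S_uuu = 260.7, S_uud = 167.6, S_udd = 107.7, S_ddd = 69.26
Terminal payoffs (S − K): max(145.7, 0) = 145.7, max(52.58, 0) = 52.58, max(-7.27, 0) = 0, max(-45.74, 0) = 0
Node uu (S = 186.2): V_uu = 1/1.04·[0.2800·145.6800 + 0.7200·52.5800] = 75.6231
Node ud (S = 119.7): V_ud = 1/1.04·[0.2800·52.5800 + 0.7200·0.0000] = 14.1562
Node dd (S = 76.95): V_dd = 1/1.04·[0.2800·0.0000 + 0.7200·0.0000] = 0.0000
Node u (S = 133): V_u = 1/1.04·[0.2800·75.6231 + 0.7200·14.1562] = 30.1605
Node d (S = 85.5): V_d = 1/1.04·[0.2800·14.1562 + 0.7200·0.0000] = 3.8113
Node 0 (S = 95): V_0 = 1/1.04·[0.2800·30.1605 + 0.7200·3.8113] = 10.7587

$10.76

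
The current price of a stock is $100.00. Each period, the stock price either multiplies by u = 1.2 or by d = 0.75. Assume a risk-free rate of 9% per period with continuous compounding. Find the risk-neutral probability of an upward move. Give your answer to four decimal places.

Risk-neutral probability p = (e^0.09 − 0.75)/(1.2 − 0.75) = 0.3442/0.4500 = 0.7648

p = 0.7648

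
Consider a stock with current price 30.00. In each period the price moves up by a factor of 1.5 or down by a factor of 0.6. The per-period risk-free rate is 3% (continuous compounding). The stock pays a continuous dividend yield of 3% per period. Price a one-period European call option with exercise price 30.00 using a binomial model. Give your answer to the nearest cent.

6.47

Per-period risk-free factor R = e^0.03 = 1.0305; dividend-adjusted growth = e^(0.03−0.03) = 1.0000.
Risk-neutral probability p = (1.0000 − 0.6)/(1.5 − 0.6) = 0.4000/0.9000 = 0.4444
Terminal stock prices: S_u = 45, S_d = 18
Terminal payoffs (S − K): max(15, 0) = 15, max(-12, 0) = 0
Node 0 (S = 30): V_0 = e^(−0.03)·[0.4444·15.0000 + 0.5556·0.0000] = 6.4696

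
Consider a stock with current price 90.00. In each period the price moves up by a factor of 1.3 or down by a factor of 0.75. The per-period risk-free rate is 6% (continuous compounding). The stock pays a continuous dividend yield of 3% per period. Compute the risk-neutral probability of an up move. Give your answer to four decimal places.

p = 0.5099

Per-period risk-free factor R = e^0.06 = 1.0618; dividend-adjusted growth = e^(0.06−0.03) = 1.0305.
Risk-neutral probability p = (1.0305 − 0.75)/(1.3 − 0.75) = 0.2805/0.5500 = 0.5099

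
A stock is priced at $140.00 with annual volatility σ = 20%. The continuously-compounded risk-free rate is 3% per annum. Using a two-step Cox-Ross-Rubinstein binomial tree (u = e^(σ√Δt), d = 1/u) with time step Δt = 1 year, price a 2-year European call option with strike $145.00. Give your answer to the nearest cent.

CRR parameters: u = e^(σ√Δt) = e^(0.2·√1) = 1.2214, d = 1/u = 0.8187
Per-period rate: rΔt = 0.03·1 = 0.03, so R = e^0.03 = 1.0305
Risk-neutral probability p = (e^0.03 − 0.8187)/(1.2214 − 0.8187) = 0.2117/0.4027 = 0.5258
Terminal stock prices: S_uu = 208.9, S_ud = 140, S_dd = 93.84
Terminal payoffs (S − K): max(63.86, 0) = 63.86, max(-5, 0) = 0, max(-51.16, 0) = 0
Node u (S = 171): V_u = e^(−0.03)·[0.5258·63.8555 + 0.4742·0.0000] = 32.5827
Node d (S = 114.6): V_d = e^(−0.03)·[0.5258·0.0000 + 0.4742·0.0000] = 0.0000
Node 0 (S = 140): V_0 = e^(−0.03)·[0.5258·32.5827 + 0.4742·0.0000] = 16.6256

$16.63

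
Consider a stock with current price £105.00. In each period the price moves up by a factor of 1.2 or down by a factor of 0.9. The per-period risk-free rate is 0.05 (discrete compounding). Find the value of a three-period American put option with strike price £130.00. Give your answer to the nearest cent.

£25.00

Risk-neutral probability p = (1 + 0.05 − 0.9)/(1.2 − 0.9) = 0.1500/0.3000 = 0.5000
Terminal stock prices: S_uuu = 181.4, S_uud = 136.1, S_udd = 102.1, S_ddd = 76.55
Terminal payoffs (K − S): max(-51.44, 0) = 0, max(-6.08, 0) = 0, max(27.94, 0) = 27.94, max(53.45, 0) = 53.45
Node uu (S = 151.2): continuation = 1/1.05·[0.5000·0.0000 + 0.5000·0.0000] = 0.0000; exercise value = 0.0000 ≤ continuation, so V_uu = 0.0000
Node ud (S = 113.4): continuation = 1/1.05·[0.5000·0.0000 + 0.5000·27.9400] = 13.3048; exercise value = 16.6000 > continuation, so V_ud = 16.6000 (exercise)
Node dd (S = 85.05): continuation = 1/1.05·[0.5000·27.9400 + 0.5000·53.4550] = 38.7595; exercise value = 44.9500 > continuation, so V_dd = 44.9500 (exercise)
Node u (S = 126): continuation = 1/1.05·[0.5000·0.0000 + 0.5000·16.6000] = 7.9048; exercise value = 4.0000 ≤ continuation, so V_u = 7.9048
Node d (S = 94.5): continuation = 1/1.05·[0.5000·16.6000 + 0.5000·44.9500] = 29.3095; exercise value = 35.5000 > continuation, so V_d = 35.5000 (exercise)
Node 0 (S = 105): continuation = 1/1.05·[0.5000·7.9048 + 0.5000·35.5000] = 20.6689; exercise value = 25.0000 > continuation, so V_0 = 25.0000 (exercise)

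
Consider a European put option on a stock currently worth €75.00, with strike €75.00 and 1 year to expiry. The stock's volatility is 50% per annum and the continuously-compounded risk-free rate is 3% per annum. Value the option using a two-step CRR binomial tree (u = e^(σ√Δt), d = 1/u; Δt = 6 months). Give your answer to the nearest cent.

CRR parameters: u = e^(σ√Δt) = e^(0.5·√0.5) = 1.4241, d = 1/u = 0.7022
Per-period rate: rΔt = 0.03·0.5 = 0.015, so R = e^0.015 = 1.0151
Risk-neutral probability p = (e^0.015 − 0.7022)/(1.4241 − 0.7022) = 0.3129/0.7219 = 0.4335
Terminal stock prices: S_uu = 152.1, S_ud = 75, S_dd = 36.98
Terminal payoffs (K − S): max(-77.11, 0) = 0, max(0, 0) = 0, max(38.02, 0) = 38.02
Node u (S = 106.8): V_u = e^(−0.015)·[0.4335·0.0000 + 0.5665·0.0000] = 0.0000
Node d (S = 52.66): V_d = e^(−0.015)·[0.4335·0.0000 + 0.5665·38.0198] = 21.2193
Node 0 (S = 75): V_0 = e^(−0.015)·[0.4335·0.0000 + 0.5665·21.2193] = 11.8427

€11.84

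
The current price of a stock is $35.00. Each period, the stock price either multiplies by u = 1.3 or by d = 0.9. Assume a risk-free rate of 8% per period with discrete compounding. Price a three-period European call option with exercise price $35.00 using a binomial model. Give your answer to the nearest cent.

$8.47

Risk-neutral probability p = (1 + 0.08 − 0.9)/(1.3 − 0.9) = 0.1800/0.4000 = 0.4500
Terminal stock prices: S_uuu = 76.89, S_uud = 53.24, S_udd = 36.86, S_ddd = 25.52
Terminal payoffs (S − K): max(41.89, 0) = 41.89, max(18.24, 0) = 18.24, max(1.855, 0) = 1.855, max(-9.485, 0) = 0
Node uu (S = 59.15): V_uu = 1/1.08·[0.4500·41.8950 + 0.5500·18.2350] = 26.7426
Node ud (S = 40.95): V_ud = 1/1.08·[0.4500·18.2350 + 0.5500·1.8550] = 8.5426
Node dd (S = 28.35): V_dd = 1/1.08·[0.4500·1.8550 + 0.5500·0.0000] = 0.7729
Node u (S = 45.5): V_u = 1/1.08·[0.4500·26.7426 + 0.5500·8.5426] = 15.4931
Node d (S = 31.5): V_d = 1/1.08·[0.4500·8.5426 + 0.5500·0.7729] = 3.9530
Node 0 (S = 35): V_0 = 1/1.08·[0.4500·15.4931 + 0.5500·3.9530] = 8.4686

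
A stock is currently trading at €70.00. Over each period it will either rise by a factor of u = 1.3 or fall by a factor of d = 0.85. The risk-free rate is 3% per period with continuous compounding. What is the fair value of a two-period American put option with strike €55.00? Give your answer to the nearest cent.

Risk-neutral probability p = (e^0.03 − 0.85)/(1.3 − 0.85) = 0.1805/0.4500 = 0.4010
Terminal stock prices: S_uu = 118.3, S_ud = 77.35, S_dd = 50.57
Terminal payoffs (K − S): max(-63.3, 0) = 0, max(-22.35, 0) = 0, max(4.425, 0) = 4.425
Node u (S = 91): continuation = e^(−0.03)·[0.4010·0.0000 + 0.5990·0.0000] = 0.0000; exercise value = 0.0000 ≤ continuation, so V_u = 0.0000
Node d (S = 59.5): continuation = e^(−0.03)·[0.4010·0.0000 + 0.5990·4.4250] = 2.5722; exercise value = 0.0000 ≤ continuation, so V_d = 2.5722
Node 0 (S = 70): continuation = e^(−0.03)·[0.4010·0.0000 + 0.5990·2.5722] = 1.4952; exercise value = 0.0000 ≤ continuation, so V_0 = 1.4952

€1.50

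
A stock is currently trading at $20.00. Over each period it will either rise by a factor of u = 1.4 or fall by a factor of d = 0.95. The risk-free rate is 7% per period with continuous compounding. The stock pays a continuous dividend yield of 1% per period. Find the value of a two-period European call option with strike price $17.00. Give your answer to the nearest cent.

Per-period risk-free factor R = e^0.07 = 1.0725; dividend-adjusted growth = e^(0.07−0.01) = 1.0618.
Risk-neutral probability p = (1.0618 − 0.95)/(1.4 − 0.95) = 0.1118/0.4500 = 0.2485
Terminal stock prices: S_uu = 39.2, S_ud = 26.6, S_dd = 18.05
Terminal payoffs (S − K): max(22.2, 0) = 22.2, max(9.6, 0) = 9.6, max(1.05, 0) = 1.05
Node u (S = 28): V_u = e^(−0.07)·[0.2485·22.2000 + 0.7515·9.6000] = 11.8707
Node d (S = 19): V_d = e^(−0.07)·[0.2485·9.6000 + 0.7515·1.0500] = 2.9603
Node 0 (S = 20): V_0 = e^(−0.07)·[0.2485·11.8707 + 0.7515·2.9603] = 4.8249

$4.82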